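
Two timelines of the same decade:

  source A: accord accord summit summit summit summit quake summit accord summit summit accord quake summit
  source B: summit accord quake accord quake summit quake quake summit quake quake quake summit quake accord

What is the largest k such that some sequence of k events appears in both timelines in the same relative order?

7

Taking accord at source A[1]=source B[2] → accord at source A[2]=source B[4] → summit at source A[3]=source B[6] → summit at source A[4]=source B[9] → summit at source A[6]=source B[13] → quake at source A[7]=source B[14] → accord at source A[12]=source B[15] gives a common subsequence of length 7. Since dp[14][15] = 7, nothing longer is possible.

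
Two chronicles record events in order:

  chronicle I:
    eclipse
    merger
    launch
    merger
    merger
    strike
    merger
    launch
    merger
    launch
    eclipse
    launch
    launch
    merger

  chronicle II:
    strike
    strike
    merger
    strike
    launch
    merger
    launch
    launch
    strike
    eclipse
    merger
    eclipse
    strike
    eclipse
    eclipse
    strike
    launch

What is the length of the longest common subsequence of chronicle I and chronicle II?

Pick merger at chronicle I[2]=chronicle II[3], launch at chronicle I[3]=chronicle II[5], merger at chronicle I[4]=chronicle II[6], merger at chronicle I[5]=chronicle II[11], strike at chronicle I[6]=chronicle II[13], eclipse at chronicle I[11]=chronicle II[15], launch at chronicle I[13]=chronicle II[17]; all 7 events appear in both, in order, and the DP table's final entry dp[14][17] is also 7, so no common subsequence is longer.

7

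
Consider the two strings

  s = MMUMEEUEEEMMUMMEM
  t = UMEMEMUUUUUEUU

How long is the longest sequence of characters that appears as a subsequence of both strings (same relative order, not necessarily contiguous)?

7

Taking U at s[3]=t[1] → M at s[4]=t[2] → E at s[5]=t[3] → E at s[6]=t[5] → U at s[7]=t[11] → E at s[8]=t[12] → U at s[13]=t[14] gives a common subsequence of length 7. The LCS DP gives dp[17][14] = 7, so this is optimal.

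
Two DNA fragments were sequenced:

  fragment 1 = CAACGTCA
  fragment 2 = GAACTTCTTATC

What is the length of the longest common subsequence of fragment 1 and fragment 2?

Taking A at fragment 1[2]=fragment 2[2], A at fragment 1[3]=fragment 2[3], C at fragment 1[4]=fragment 2[4], T at fragment 1[6]=fragment 2[6], C at fragment 1[7]=fragment 2[7], A at fragment 1[8]=fragment 2[10] gives a common subsequence of length 6. Since dp[8][12] = 6, nothing longer is possible.

6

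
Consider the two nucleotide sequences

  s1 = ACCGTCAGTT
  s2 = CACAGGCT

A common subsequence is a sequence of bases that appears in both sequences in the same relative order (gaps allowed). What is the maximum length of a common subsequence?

5

Pick A (s1 #1, s2 #2), then C (s1 #2, s2 #3), then G (s1 #4, s2 #6), then C (s1 #6, s2 #7), then T (s1 #10, s2 #8); all 5 bases appear in both, in order, and the DP table's final entry dp[10][8] is also 5, so no common subsequence is longer.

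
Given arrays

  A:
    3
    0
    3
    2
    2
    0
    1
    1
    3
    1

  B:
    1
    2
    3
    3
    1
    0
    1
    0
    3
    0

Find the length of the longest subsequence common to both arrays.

5

One common subsequence of length 5: 3 at A[1]=B[3], then 3 at A[3]=B[4], then 0 at A[6]=B[6], then 1 at A[7]=B[7], then 3 at A[9]=B[9]. Since dp[10][10] = 5, nothing longer is possible.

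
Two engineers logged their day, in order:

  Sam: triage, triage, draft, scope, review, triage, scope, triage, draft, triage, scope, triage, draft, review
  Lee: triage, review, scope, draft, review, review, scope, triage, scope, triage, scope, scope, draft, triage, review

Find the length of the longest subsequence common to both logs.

9

Pick triage at Sam[1]=Lee[1], draft at Sam[3]=Lee[4], scope at Sam[4]=Lee[7], triage at Sam[6]=Lee[8], scope at Sam[7]=Lee[9], triage at Sam[8]=Lee[10], draft at Sam[9]=Lee[13], triage at Sam[12]=Lee[14], review at Sam[14]=Lee[15]; all 9 tasks appear in both, in order. Since dp[14][15] = 9, nothing longer is possible.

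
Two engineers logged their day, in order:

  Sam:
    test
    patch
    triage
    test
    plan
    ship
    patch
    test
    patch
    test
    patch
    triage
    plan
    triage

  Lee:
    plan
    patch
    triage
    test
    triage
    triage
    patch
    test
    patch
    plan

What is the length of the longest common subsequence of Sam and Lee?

7

Match patch (Sam #2, Lee #2); then triage (Sam #3, Lee #3); then test (Sam #4, Lee #4); then patch (Sam #9, Lee #7); then test (Sam #10, Lee #8); then patch (Sam #11, Lee #9); then plan (Sam #13, Lee #10) — 7 tasks in the same relative order in both. Since dp[14][10] = 7, nothing longer is possible.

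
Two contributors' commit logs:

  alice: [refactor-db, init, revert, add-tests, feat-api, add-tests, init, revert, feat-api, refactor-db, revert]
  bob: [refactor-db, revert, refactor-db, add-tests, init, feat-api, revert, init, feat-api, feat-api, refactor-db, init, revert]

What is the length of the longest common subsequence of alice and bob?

One common subsequence of length 8: refactor-db (alice #1, bob #1), revert (alice #3, bob #2), add-tests (alice #4, bob #4), feat-api (alice #5, bob #6), init (alice #7, bob #8), feat-api (alice #9, bob #10), refactor-db (alice #10, bob #11), revert (alice #11, bob #13). Since dp[11][13] = 8, nothing longer is possible.

8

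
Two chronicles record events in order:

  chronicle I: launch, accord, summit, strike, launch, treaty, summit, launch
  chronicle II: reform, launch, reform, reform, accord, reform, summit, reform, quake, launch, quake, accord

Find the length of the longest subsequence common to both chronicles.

4

Pick launch [1,2]; then accord [2,5]; then summit [3,7]; then launch [5,10]; all 4 events appear in both, in order. dp[8][12] = 4 confirms this is the maximum.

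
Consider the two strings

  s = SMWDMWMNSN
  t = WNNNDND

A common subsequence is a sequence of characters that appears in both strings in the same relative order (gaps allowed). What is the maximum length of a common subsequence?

Let dp[i][j] be the LCS length of the first i characters of s and the first j characters of t. dp[i][j] = dp[i-1][j-1]+1 when the i-th and j-th characters match, else max(dp[i-1][j], dp[i][j-1]).
    ·  W  N  N  N  D  N  D
 ·  0  0  0  0  0  0  0  0
 S  0  0  0  0  0  0  0  0
 M  0  0  0  0  0  0  0  0
 W  0  1  1  1  1  1  1  1
 D  0  1  1  1  1  2  2  2
 M  0  1  1  1  1  2  2  2
 W  0  1  1  1  1  2  2  2
 M  0  1  1  1  1  2  2  2
 N  0  1  2  2  2  2  3  3
 S  0  1  2  2  2  2  3  3
 N  0  1  2  3  3  3  3  3
dp[10][7] = 3. One LCS (by backtracking along matches): WDN.

3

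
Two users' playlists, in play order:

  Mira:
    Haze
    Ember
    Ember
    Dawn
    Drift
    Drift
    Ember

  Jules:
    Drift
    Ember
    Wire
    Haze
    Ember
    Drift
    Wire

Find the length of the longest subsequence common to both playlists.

One common subsequence of length 3: Haze [1,4], Ember [3,5], Drift [5,6], and the DP table's final entry dp[7][7] is also 3, so no common subsequence is longer.

3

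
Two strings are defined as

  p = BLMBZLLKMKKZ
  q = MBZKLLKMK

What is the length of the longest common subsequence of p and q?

Let dp[i][j] be the LCS length of the first i characters of p and the first j characters of q. dp[i][j] = dp[i-1][j-1]+1 when the i-th and j-th characters match, else max(dp[i-1][j], dp[i][j-1]).
    ·  M  B  Z  K  L  L  K  M  K
 ·  0  0  0  0  0  0  0  0  0  0
 B  0  0  1  1  1  1  1  1  1  1
 L  0  0  1  1  1  2  2  2  2  2
 M  0  1  1  1  1  2  2  2  3  3
 B  0  1  2  2  2  2  2  2  3  3
 Z  0  1  2  3  3  3  3  3  3  3
 L  0  1  2  3  3  4  4  4  4  4
 L  0  1  2  3  3  4  5  5  5  5
 K  0  1  2  3  4  4  5  6  6  6
 M  0  1  2  3  4  4  5  6  7  7
 K  0  1  2  3  4  4  5  6  7  8
 K  0  1  2  3  4  4  5  6  7  8
 Z  0  1  2  3  4  4  5  6  7  8
dp[12][9] = 8. One LCS (by backtracking along matches): MBZLLKMK.

8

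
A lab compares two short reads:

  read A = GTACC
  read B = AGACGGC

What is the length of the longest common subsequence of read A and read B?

Taking G [1,2] → A [3,3] → C [4,4] → C [5,7] gives a common subsequence of length 4. The LCS DP gives dp[5][7] = 4, so this is optimal.

4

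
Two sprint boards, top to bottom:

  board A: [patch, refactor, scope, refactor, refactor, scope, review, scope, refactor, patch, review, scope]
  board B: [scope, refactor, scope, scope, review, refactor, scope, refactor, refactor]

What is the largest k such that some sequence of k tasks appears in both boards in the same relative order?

6

Taking refactor (board A #2, board B #2), scope (board A #3, board B #3), scope (board A #6, board B #4), review (board A #7, board B #5), scope (board A #8, board B #7), refactor (board A #9, board B #9) gives a common subsequence of length 6. dp[12][9] = 6 confirms this is the maximum.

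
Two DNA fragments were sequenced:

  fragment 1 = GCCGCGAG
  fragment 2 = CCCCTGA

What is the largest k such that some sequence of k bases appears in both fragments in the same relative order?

5

Taking C (fragment 1 #2, fragment 2 #2); then C (fragment 1 #3, fragment 2 #3); then C (fragment 1 #5, fragment 2 #4); then G (fragment 1 #6, fragment 2 #6); then A (fragment 1 #7, fragment 2 #7) gives a common subsequence of length 5, and the DP table's final entry dp[8][7] is also 5, so no common subsequence is longer.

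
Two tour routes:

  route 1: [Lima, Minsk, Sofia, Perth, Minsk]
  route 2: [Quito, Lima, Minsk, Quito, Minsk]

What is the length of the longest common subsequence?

Taking Lima at route 1[1]=route 2[2], Minsk at route 1[2]=route 2[3], Minsk at route 1[5]=route 2[5] gives a common subsequence of length 3. The LCS DP gives dp[5][5] = 3, so this is optimal.

3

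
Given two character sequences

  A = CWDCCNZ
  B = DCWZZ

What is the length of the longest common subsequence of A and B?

3

Let dp[i][j] be the LCS length of the first i characters of A and the first j characters of B. dp[i][j] = dp[i-1][j-1]+1 when the i-th and j-th characters match, else max(dp[i-1][j], dp[i][j-1]).
    ·  D  C  W  Z  Z
 ·  0  0  0  0  0  0
 C  0  0  1  1  1  1
 W  0  0  1  2  2  2
 D  0  1  1  2  2  2
 C  0  1  2  2  2  2
 C  0  1  2  2  2  2
 N  0  1  2  2  2  2
 Z  0  1  2  2  3  3
dp[7][5] = 3. One LCS (by backtracking along matches): CWZ.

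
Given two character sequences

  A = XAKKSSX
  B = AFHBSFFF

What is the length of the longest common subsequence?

2

Taking A (A #2, B #1), S (A #5, B #5) gives a common subsequence of length 2. dp[7][8] = 2 confirms this is the maximum.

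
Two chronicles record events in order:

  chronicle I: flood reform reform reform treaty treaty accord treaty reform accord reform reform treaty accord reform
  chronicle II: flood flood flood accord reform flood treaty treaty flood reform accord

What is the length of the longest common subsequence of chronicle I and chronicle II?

Match flood (chronicle I #1, chronicle II #3), then reform (chronicle I #2, chronicle II #5), then treaty (chronicle I #5, chronicle II #7), then treaty (chronicle I #6, chronicle II #8), then reform (chronicle I #12, chronicle II #10), then accord (chronicle I #14, chronicle II #11) — 6 events in the same relative order in both. The LCS DP gives dp[15][11] = 6, so this is optimal.

6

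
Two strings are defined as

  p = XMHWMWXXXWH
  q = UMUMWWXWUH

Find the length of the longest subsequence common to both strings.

6

Let dp[i][j] be the LCS length of the first i characters of p and the first j characters of q. dp[i][j] = dp[i-1][j-1]+1 when the i-th and j-th characters match, else max(dp[i-1][j], dp[i][j-1]).
    ·  U  M  U  M  W  W  X  W  U  H
 ·  0  0  0  0  0  0  0  0  0  0  0
 X  0  0  0  0  0  0  0  1  1  1  1
 M  0  0  1  1  1  1  1  1  1  1  1
 H  0  0  1  1  1  1  1  1  1  1  2
 W  0  0  1  1  1  2  2  2  2  2  2
 M  0  0  1  1  2  2  2  2  2  2  2
 W  0  0  1  1  2  3  3  3  3  3  3
 X  0  0  1  1  2  3  3  4  4  4  4
 X  0  0  1  1  2  3  3  4  4  4  4
 X  0  0  1  1  2  3  3  4  4  4  4
 W  0  0  1  1  2  3  4  4  5  5  5
 H  0  0  1  1  2  3  4  4  5  5  6
dp[11][10] = 6. One LCS (by backtracking along matches): MWWXWH.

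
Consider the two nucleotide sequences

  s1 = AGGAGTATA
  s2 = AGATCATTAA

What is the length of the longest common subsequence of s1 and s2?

Pick A (s1 #1, s2 #1); then G (s1 #3, s2 #2); then A (s1 #4, s2 #3); then T (s1 #6, s2 #4); then A (s1 #7, s2 #6); then T (s1 #8, s2 #8); then A (s1 #9, s2 #10); all 7 bases appear in both, in order. dp[9][10] = 7 confirms this is the maximum.

7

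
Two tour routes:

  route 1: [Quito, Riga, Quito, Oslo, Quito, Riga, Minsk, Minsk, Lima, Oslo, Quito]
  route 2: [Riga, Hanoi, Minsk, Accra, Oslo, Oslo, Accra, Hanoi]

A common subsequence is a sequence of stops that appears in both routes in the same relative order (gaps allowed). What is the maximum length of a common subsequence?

Taking Riga [2,1], Oslo [4,5], Oslo [10,6] gives a common subsequence of length 3, and the DP table's final entry dp[11][8] is also 3, so no common subsequence is longer.

3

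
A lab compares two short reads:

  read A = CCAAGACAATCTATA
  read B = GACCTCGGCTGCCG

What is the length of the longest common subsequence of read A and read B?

6

Match C [1,4], C [2,6], G [5,8], C [7,9], T [10,10], C [11,13] — 6 bases in the same relative order in both, and the DP table's final entry dp[15][14] is also 6, so no common subsequence is longer.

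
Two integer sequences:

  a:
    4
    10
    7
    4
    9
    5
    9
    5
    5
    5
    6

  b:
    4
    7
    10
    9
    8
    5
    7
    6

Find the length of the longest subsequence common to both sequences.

5

Pick 4 (a #1, b #1), 10 (a #2, b #3), 9 (a #5, b #4), 5 (a #6, b #6), 6 (a #11, b #8); all 5 values appear in both, in order, and the DP table's final entry dp[11][8] is also 5, so no common subsequence is longer.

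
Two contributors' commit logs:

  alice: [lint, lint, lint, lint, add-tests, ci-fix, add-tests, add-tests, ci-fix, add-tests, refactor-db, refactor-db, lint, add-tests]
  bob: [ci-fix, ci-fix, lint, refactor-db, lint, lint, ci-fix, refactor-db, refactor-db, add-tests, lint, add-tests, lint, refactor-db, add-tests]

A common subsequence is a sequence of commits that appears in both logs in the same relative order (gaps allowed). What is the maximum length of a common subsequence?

Taking lint at alice[1]=bob[3], then lint at alice[3]=bob[5], then lint at alice[4]=bob[6], then ci-fix at alice[6]=bob[7], then add-tests at alice[7]=bob[10], then add-tests at alice[8]=bob[12], then refactor-db at alice[12]=bob[14], then add-tests at alice[14]=bob[15] gives a common subsequence of length 8. dp[14][15] = 8 confirms this is the maximum.

8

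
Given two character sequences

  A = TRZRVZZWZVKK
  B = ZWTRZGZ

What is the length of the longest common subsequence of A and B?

4

Pick T at A[1]=B[3], R at A[2]=B[4], Z at A[3]=B[5], Z at A[9]=B[7]; all 4 characters appear in both, in order. Since dp[12][7] = 4, nothing longer is possible.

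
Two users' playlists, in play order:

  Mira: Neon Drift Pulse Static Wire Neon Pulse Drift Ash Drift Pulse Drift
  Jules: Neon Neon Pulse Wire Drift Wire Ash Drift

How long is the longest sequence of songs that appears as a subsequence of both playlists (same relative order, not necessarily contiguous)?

One common subsequence of length 6: Neon at Mira[1]=Jules[2], then Pulse at Mira[3]=Jules[3], then Wire at Mira[5]=Jules[4], then Drift at Mira[8]=Jules[5], then Ash at Mira[9]=Jules[7], then Drift at Mira[12]=Jules[8]. Since dp[12][8] = 6, nothing longer is possible.

6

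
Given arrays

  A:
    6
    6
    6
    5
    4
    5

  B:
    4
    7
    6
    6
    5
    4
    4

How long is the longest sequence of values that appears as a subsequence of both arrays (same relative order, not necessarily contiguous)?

One common subsequence of length 4: 6 at A[2]=B[3], 6 at A[3]=B[4], 5 at A[4]=B[5], 4 at A[5]=B[7]. Since dp[6][7] = 4, nothing longer is possible.

4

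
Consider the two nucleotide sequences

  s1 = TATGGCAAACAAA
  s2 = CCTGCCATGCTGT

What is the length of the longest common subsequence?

One common subsequence of length 5: T at s1[1]=s2[3], then A at s1[2]=s2[7], then T at s1[3]=s2[8], then G at s1[4]=s2[9], then G at s1[5]=s2[12]. Since dp[13][13] = 5, nothing longer is possible.

5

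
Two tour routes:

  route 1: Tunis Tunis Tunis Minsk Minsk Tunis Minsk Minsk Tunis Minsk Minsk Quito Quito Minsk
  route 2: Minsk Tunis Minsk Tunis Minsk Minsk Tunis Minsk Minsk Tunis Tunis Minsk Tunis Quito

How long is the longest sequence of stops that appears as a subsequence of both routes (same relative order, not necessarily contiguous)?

10

One common subsequence of length 10: Tunis [1,2], Tunis [3,4], Minsk [4,5], Minsk [5,6], Tunis [6,7], Minsk [7,8], Minsk [8,9], Tunis [9,11], Minsk [10,12], Quito [13,14]. dp[14][14] = 10 confirms this is the maximum.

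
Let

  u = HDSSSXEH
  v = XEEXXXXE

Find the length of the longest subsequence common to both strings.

Let dp[i][j] be the LCS length of the first i characters of u and the first j characters of v. dp[i][j] = dp[i-1][j-1]+1 when the i-th and j-th characters match, else max(dp[i-1][j], dp[i][j-1]).
    ·  X  E  E  X  X  X  X  E
 ·  0  0  0  0  0  0  0  0  0
 H  0  0  0  0  0  0  0  0  0
 D  0  0  0  0  0  0  0  0  0
 S  0  0  0  0  0  0  0  0  0
 S  0  0  0  0  0  0  0  0  0
 S  0  0  0  0  0  0  0  0  0
 X  0  1  1  1  1  1  1  1  1
 E  0  1  2  2  2  2  2  2  2
 H  0  1  2  2  2  2  2  2  2
dp[8][8] = 2. One LCS (by backtracking along matches): XE.

2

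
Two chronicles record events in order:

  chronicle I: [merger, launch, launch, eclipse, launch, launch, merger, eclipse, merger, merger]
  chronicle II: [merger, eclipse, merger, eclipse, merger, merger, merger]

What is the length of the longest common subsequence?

One common subsequence of length 6: merger (chronicle I #1, chronicle II #1) → eclipse (chronicle I #4, chronicle II #2) → merger (chronicle I #7, chronicle II #3) → eclipse (chronicle I #8, chronicle II #4) → merger (chronicle I #9, chronicle II #6) → merger (chronicle I #10, chronicle II #7). dp[10][7] = 6 confirms this is the maximum.

6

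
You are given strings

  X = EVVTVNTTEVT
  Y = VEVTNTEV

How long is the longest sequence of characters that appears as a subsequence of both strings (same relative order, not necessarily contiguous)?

Taking E at X[1]=Y[2]; then V at X[3]=Y[3]; then T at X[4]=Y[4]; then N at X[6]=Y[5]; then T at X[8]=Y[6]; then E at X[9]=Y[7]; then V at X[10]=Y[8] gives a common subsequence of length 7. dp[11][8] = 7 confirms this is the maximum.

7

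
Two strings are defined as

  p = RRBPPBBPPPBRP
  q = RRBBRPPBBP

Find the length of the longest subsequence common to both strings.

Let dp[i][j] be the LCS length of the first i characters of p and the first j characters of q. dp[i][j] = dp[i-1][j-1]+1 when the i-th and j-th characters match, else max(dp[i-1][j], dp[i][j-1]).
    ·  R  R  B  B  R  P  P  B  B  P
 ·  0  0  0  0  0  0  0  0  0  0  0
 R  0  1  1  1  1  1  1  1  1  1  1
 R  0  1  2  2  2  2  2  2  2  2  2
 B  0  1  2  3  3  3  3  3  3  3  3
 P  0  1  2  3  3  3  4  4  4  4  4
 P  0  1  2  3  3  3  4  5  5  5  5
 B  0  1  2  3  4  4  4  5  6  6  6
 B  0  1  2  3  4  4  4  5  6  7  7
 P  0  1  2  3  4  4  5  5  6  7  8
 P  0  1  2  3  4  4  5  6  6  7  8
 P  0  1  2  3  4  4  5  6  6  7  8
 B  0  1  2  3  4  4  5  6  7  7  8
 R  0  1  2  3  4  5  5  6  7  7  8
 P  0  1  2  3  4  5  6  6  7  7  8
dp[13][10] = 8. One LCS (by backtracking along matches): RRBPPBBP.

8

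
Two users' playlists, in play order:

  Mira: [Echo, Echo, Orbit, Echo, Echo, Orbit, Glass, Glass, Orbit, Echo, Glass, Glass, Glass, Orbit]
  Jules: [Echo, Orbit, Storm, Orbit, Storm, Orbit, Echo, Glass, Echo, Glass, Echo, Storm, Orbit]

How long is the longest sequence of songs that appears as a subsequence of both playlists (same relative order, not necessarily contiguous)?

One common subsequence of length 8: Echo (Mira #2, Jules #1), Orbit (Mira #3, Jules #2), Orbit (Mira #6, Jules #4), Orbit (Mira #9, Jules #6), Echo (Mira #10, Jules #7), Glass (Mira #11, Jules #8), Glass (Mira #12, Jules #10), Orbit (Mira #14, Jules #13). Since dp[14][13] = 8, nothing longer is possible.

8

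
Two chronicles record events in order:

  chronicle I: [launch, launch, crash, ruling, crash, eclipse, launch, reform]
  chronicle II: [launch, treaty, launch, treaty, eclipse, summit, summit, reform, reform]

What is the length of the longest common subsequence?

4

Match launch at chronicle I[1]=chronicle II[1]; then launch at chronicle I[2]=chronicle II[3]; then eclipse at chronicle I[6]=chronicle II[5]; then reform at chronicle I[8]=chronicle II[9] — 4 events in the same relative order in both. dp[8][9] = 4 confirms this is the maximum.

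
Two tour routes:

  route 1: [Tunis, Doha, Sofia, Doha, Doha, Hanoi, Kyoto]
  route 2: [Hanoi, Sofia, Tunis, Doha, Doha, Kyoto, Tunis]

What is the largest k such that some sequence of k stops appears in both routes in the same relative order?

4

Taking Tunis [1,3], Doha [4,4], Doha [5,5], Kyoto [7,6] gives a common subsequence of length 4. Since dp[7][7] = 4, nothing longer is possible.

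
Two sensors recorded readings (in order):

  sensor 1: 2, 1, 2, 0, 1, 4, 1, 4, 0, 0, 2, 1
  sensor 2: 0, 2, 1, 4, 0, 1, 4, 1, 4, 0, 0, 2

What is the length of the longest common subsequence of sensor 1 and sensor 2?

10

One common subsequence of length 10: 2 at sensor 1[1]=sensor 2[2], then 1 at sensor 1[2]=sensor 2[3], then 0 at sensor 1[4]=sensor 2[5], then 1 at sensor 1[5]=sensor 2[6], then 4 at sensor 1[6]=sensor 2[7], then 1 at sensor 1[7]=sensor 2[8], then 4 at sensor 1[8]=sensor 2[9], then 0 at sensor 1[9]=sensor 2[10], then 0 at sensor 1[10]=sensor 2[11], then 2 at sensor 1[11]=sensor 2[12], and the DP table's final entry dp[12][12] is also 10, so no common subsequence is longer.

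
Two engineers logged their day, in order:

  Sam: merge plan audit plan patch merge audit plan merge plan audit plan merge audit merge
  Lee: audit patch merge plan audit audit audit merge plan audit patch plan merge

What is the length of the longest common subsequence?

9

Pick merge [1,3]; then plan [2,4]; then audit [3,6]; then audit [7,7]; then merge [9,8]; then plan [10,9]; then audit [11,10]; then plan [12,12]; then merge [15,13]; all 9 tasks appear in both, in order. Since dp[15][13] = 9, nothing longer is possible.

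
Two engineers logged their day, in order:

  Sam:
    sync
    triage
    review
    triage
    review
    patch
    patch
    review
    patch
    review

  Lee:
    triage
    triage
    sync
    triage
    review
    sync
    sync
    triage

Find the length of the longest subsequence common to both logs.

4

Match sync [1,3], triage [2,4], review [3,5], triage [4,8] — 4 tasks in the same relative order in both. Since dp[10][8] = 4, nothing longer is possible.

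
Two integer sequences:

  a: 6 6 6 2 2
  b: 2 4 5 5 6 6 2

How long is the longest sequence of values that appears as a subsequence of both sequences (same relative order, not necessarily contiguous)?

Let dp[i][j] be the LCS length of the first i values of a and the first j values of b. dp[i][j] = dp[i-1][j-1]+1 when the i-th and j-th values match, else max(dp[i-1][j], dp[i][j-1]).
    ·  2  4  5  5  6  6  2
 ·  0  0  0  0  0  0  0  0
 6  0  0  0  0  0  1  1  1
 6  0  0  0  0  0  1  2  2
 6  0  0  0  0  0  1  2  2
 2  0  1  1  1  1  1  2  3
 2  0  1  1  1  1  1  2  3
dp[5][7] = 3. One LCS (by backtracking along matches): 6, 6, 2.

3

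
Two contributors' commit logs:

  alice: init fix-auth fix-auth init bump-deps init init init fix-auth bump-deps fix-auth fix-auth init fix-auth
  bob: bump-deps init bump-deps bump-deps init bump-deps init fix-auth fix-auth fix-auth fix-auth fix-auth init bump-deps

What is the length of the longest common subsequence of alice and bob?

Taking init at alice[1]=bob[2], init at alice[4]=bob[5], bump-deps at alice[5]=bob[6], init at alice[6]=bob[7], fix-auth at alice[9]=bob[10], fix-auth at alice[11]=bob[11], fix-auth at alice[12]=bob[12], init at alice[13]=bob[13] gives a common subsequence of length 8. Since dp[14][14] = 8, nothing longer is possible.

8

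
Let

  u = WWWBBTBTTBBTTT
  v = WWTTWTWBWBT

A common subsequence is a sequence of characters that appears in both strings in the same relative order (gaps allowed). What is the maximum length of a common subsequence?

Pick W [2,1] → W [3,2] → T [6,3] → T [8,4] → T [9,6] → B [10,8] → B [11,10] → T [14,11]; all 8 characters appear in both, in order. The LCS DP gives dp[14][11] = 8, so this is optimal.

8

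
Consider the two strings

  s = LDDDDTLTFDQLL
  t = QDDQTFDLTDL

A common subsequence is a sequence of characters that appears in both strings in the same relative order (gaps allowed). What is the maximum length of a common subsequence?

7

One common subsequence of length 7: D at s[2]=t[2]; then D at s[3]=t[3]; then D at s[5]=t[7]; then L at s[7]=t[8]; then T at s[8]=t[9]; then D at s[10]=t[10]; then L at s[13]=t[11]. The LCS DP gives dp[13][11] = 7, so this is optimal.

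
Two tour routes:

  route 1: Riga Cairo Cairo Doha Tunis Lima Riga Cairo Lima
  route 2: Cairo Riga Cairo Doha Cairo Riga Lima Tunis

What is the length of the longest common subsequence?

Taking Riga at route 1[1]=route 2[2] → Cairo at route 1[2]=route 2[3] → Cairo at route 1[3]=route 2[5] → Riga at route 1[7]=route 2[6] → Lima at route 1[9]=route 2[7] gives a common subsequence of length 5. dp[9][8] = 5 confirms this is the maximum.

5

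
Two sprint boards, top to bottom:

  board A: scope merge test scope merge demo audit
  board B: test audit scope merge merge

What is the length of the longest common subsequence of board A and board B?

One common subsequence of length 3: scope at board A[1]=board B[3]; then merge at board A[2]=board B[4]; then merge at board A[5]=board B[5]. Since dp[7][5] = 3, nothing longer is possible.

3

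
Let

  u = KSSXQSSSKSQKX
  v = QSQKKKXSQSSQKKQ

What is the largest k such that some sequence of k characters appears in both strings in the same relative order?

Taking K at u[1]=v[6]; then S at u[3]=v[8]; then Q at u[5]=v[9]; then S at u[6]=v[10]; then S at u[7]=v[11]; then K at u[9]=v[14]; then Q at u[11]=v[15] gives a common subsequence of length 7. The LCS DP gives dp[13][15] = 7, so this is optimal.

7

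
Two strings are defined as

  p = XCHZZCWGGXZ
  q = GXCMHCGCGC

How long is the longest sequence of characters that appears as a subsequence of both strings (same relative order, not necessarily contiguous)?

6

Match X at p[1]=q[2]; then C at p[2]=q[3]; then H at p[3]=q[5]; then C at p[6]=q[6]; then G at p[8]=q[7]; then G at p[9]=q[9] — 6 characters in the same relative order in both, and the DP table's final entry dp[11][10] is also 6, so no common subsequence is longer.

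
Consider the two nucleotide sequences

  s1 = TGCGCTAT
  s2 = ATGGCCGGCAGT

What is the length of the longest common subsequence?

Pick T [1,2], then G [2,4], then C [3,6], then G [4,8], then C [5,9], then A [7,10], then T [8,12]; all 7 bases appear in both, in order, and the DP table's final entry dp[8][12] is also 7, so no common subsequence is longer.

7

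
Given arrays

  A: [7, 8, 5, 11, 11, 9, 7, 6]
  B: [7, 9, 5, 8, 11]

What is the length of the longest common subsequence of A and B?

3

Let dp[i][j] be the LCS length of the first i values of A and the first j values of B. dp[i][j] = dp[i-1][j-1]+1 when the i-th and j-th values match, else max(dp[i-1][j], dp[i][j-1]).
    ·  7  9  5  8 11
 ·  0  0  0  0  0  0
 7  0  1  1  1  1  1
 8  0  1  1  1  2  2
 5  0  1  1  2  2  2
11  0  1  1  2  2  3
11  0  1  1  2  2  3
 9  0  1  2  2  2  3
 7  0  1  2  2  2  3
 6  0  1  2  2  2  3
dp[8][5] = 3. One LCS (by backtracking along matches): 7, 8, 11.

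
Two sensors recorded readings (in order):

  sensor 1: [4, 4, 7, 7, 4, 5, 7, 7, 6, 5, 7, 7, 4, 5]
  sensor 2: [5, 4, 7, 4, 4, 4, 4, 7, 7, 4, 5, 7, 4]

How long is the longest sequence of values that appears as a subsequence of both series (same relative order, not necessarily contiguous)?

8

Match 4 at sensor 1[1]=sensor 2[6]; then 4 at sensor 1[2]=sensor 2[7]; then 7 at sensor 1[3]=sensor 2[8]; then 7 at sensor 1[4]=sensor 2[9]; then 4 at sensor 1[5]=sensor 2[10]; then 5 at sensor 1[10]=sensor 2[11]; then 7 at sensor 1[12]=sensor 2[12]; then 4 at sensor 1[13]=sensor 2[13] — 8 values in the same relative order in both. dp[14][13] = 8 confirms this is the maximum.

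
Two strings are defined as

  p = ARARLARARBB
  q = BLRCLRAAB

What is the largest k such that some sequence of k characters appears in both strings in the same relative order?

5

Let dp[i][j] be the LCS length of the first i characters of p and the first j characters of q. dp[i][j] = dp[i-1][j-1]+1 when the i-th and j-th characters match, else max(dp[i-1][j], dp[i][j-1]).
    ·  B  L  R  C  L  R  A  A  B
 ·  0  0  0  0  0  0  0  0  0  0
 A  0  0  0  0  0  0  0  1  1  1
 R  0  0  0  1  1  1  1  1  1  1
 A  0  0  0  1  1  1  1  2  2  2
 R  0  0  0  1  1  1  2  2  2  2
 L  0  0  1  1  1  2  2  2  2  2
 A  0  0  1  1  1  2  2  3  3  3
 R  0  0  1  2  2  2  3  3  3  3
 A  0  0  1  2  2  2  3  4  4  4
 R  0  0  1  2  2  2  3  4  4  4
 B  0  1  1  2  2  2  3  4  4  5
 B  0  1  1  2  2  2  3  4  4  5
dp[11][9] = 5. One LCS (by backtracking along matches): RRAAB.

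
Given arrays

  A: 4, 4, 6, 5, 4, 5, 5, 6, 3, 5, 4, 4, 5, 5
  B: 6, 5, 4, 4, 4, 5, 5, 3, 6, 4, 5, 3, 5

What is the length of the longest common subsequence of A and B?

9

One common subsequence of length 9: 4 [1,3], 4 [2,4], 4 [5,5], 5 [6,6], 5 [7,7], 6 [8,9], 4 [12,10], 5 [13,11], 5 [14,13], and the DP table's final entry dp[14][13] is also 9, so no common subsequence is longer.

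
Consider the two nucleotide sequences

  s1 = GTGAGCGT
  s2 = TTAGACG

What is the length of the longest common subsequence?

5

Let dp[i][j] be the LCS length of the first i bases of s1 and the first j bases of s2. dp[i][j] = dp[i-1][j-1]+1 when the i-th and j-th bases match, else max(dp[i-1][j], dp[i][j-1]).
    ·  T  T  A  G  A  C  G
 ·  0  0  0  0  0  0  0  0
 G  0  0  0  0  1  1  1  1
 T  0  1  1  1  1  1  1  1
 G  0  1  1  1  2  2  2  2
 A  0  1  1  2  2  3  3  3
 G  0  1  1  2  3  3  3  4
 C  0  1  1  2  3  3  4  4
 G  0  1  1  2  3  3  4  5
 T  0  1  2  2  3  3  4  5
dp[8][7] = 5. One LCS (by backtracking along matches): TGACG.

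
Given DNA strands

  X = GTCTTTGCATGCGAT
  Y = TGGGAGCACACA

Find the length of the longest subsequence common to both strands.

6

Match G (X #1, Y #6); then C (X #3, Y #7); then C (X #8, Y #9); then A (X #9, Y #10); then C (X #12, Y #11); then A (X #14, Y #12) — 6 bases in the same relative order in both. Since dp[15][12] = 6, nothing longer is possible.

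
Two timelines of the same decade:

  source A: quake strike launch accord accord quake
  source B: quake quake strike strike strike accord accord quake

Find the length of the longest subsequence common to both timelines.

5

Pick quake at source A[1]=source B[2], strike at source A[2]=source B[5], accord at source A[4]=source B[6], accord at source A[5]=source B[7], quake at source A[6]=source B[8]; all 5 events appear in both, in order. Since dp[6][8] = 5, nothing longer is possible.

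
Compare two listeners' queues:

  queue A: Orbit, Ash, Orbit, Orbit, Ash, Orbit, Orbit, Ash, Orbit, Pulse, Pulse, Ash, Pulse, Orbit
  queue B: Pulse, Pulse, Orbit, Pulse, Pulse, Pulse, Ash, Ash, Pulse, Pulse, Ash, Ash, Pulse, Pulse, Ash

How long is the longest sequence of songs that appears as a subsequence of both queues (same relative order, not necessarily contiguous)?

7

One common subsequence of length 7: Orbit at queue A[1]=queue B[3], Ash at queue A[2]=queue B[8], Ash at queue A[5]=queue B[11], Ash at queue A[8]=queue B[12], Pulse at queue A[10]=queue B[13], Pulse at queue A[11]=queue B[14], Ash at queue A[12]=queue B[15]. Since dp[14][15] = 7, nothing longer is possible.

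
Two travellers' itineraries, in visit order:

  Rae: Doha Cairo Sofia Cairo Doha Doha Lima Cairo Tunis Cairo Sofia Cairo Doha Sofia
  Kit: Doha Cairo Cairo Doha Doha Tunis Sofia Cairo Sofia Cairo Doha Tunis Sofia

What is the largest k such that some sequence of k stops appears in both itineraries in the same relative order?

Match Doha at Rae[1]=Kit[1], Cairo at Rae[2]=Kit[2], Cairo at Rae[4]=Kit[3], Doha at Rae[5]=Kit[4], Doha at Rae[6]=Kit[5], Tunis at Rae[9]=Kit[6], Cairo at Rae[10]=Kit[8], Sofia at Rae[11]=Kit[9], Cairo at Rae[12]=Kit[10], Doha at Rae[13]=Kit[11], Sofia at Rae[14]=Kit[13] — 11 stops in the same relative order in both. The LCS DP gives dp[14][13] = 11, so this is optimal.

11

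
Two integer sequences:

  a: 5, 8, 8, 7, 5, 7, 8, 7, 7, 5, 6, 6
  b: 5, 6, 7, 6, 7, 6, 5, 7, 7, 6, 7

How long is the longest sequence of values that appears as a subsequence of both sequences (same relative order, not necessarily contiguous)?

Match 5 (a #1, b #1) → 7 (a #4, b #5) → 5 (a #5, b #7) → 7 (a #6, b #8) → 7 (a #8, b #9) → 7 (a #9, b #11) — 6 values in the same relative order in both, and the DP table's final entry dp[12][11] is also 6, so no common subsequence is longer.

6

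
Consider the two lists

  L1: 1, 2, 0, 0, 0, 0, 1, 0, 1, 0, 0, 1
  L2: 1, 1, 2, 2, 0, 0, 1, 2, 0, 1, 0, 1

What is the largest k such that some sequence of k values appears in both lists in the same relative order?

9

Match 1 at L1[1]=L2[2], 2 at L1[2]=L2[4], 0 at L1[5]=L2[5], 0 at L1[6]=L2[6], 1 at L1[7]=L2[7], 0 at L1[8]=L2[9], 1 at L1[9]=L2[10], 0 at L1[11]=L2[11], 1 at L1[12]=L2[12] — 9 values in the same relative order in both, and the DP table's final entry dp[12][12] is also 9, so no common subsequence is longer.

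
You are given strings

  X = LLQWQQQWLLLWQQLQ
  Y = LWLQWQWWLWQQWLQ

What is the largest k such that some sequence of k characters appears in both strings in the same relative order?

Match L at X[1]=Y[1], L at X[2]=Y[3], Q at X[3]=Y[4], W at X[4]=Y[5], Q at X[5]=Y[6], W at X[8]=Y[8], L at X[11]=Y[9], W at X[12]=Y[10], Q at X[13]=Y[11], Q at X[14]=Y[12], L at X[15]=Y[14], Q at X[16]=Y[15] — 12 characters in the same relative order in both. dp[16][15] = 12 confirms this is the maximum.

12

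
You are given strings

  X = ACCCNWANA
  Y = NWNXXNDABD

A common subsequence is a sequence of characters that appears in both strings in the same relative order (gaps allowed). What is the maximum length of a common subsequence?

Let dp[i][j] be the LCS length of the first i characters of X and the first j characters of Y. dp[i][j] = dp[i-1][j-1]+1 when the i-th and j-th characters match, else max(dp[i-1][j], dp[i][j-1]).
    ·  N  W  N  X  X  N  D  A  B  D
 ·  0  0  0  0  0  0  0  0  0  0  0
 A  0  0  0  0  0  0  0  0  1  1  1
 C  0  0  0  0  0  0  0  0  1  1  1
 C  0  0  0  0  0  0  0  0  1  1  1
 C  0  0  0  0  0  0  0  0  1  1  1
 N  0  1  1  1  1  1  1  1  1  1  1
 W  0  1  2  2  2  2  2  2  2  2  2
 A  0  1  2  2  2  2  2  2  3  3  3
 N  0  1  2  3  3  3  3  3  3  3  3
 A  0  1  2  3  3  3  3  3  4  4  4
dp[9][10] = 4. One LCS (by backtracking along matches): NWNA.

4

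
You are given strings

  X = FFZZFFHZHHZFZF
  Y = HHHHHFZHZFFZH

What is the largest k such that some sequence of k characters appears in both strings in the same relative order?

One common subsequence of length 7: F (X #2, Y #6), then Z (X #3, Y #7), then Z (X #4, Y #9), then F (X #5, Y #10), then F (X #6, Y #11), then Z (X #8, Y #12), then H (X #10, Y #13). Since dp[14][13] = 7, nothing longer is possible.

7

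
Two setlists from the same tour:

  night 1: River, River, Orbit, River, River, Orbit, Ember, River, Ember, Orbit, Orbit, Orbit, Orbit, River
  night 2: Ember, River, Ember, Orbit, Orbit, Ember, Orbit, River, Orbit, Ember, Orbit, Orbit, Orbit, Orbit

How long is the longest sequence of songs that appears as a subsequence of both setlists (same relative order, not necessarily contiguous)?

10

One common subsequence of length 10: River at night 1[1]=night 2[2], Orbit at night 1[3]=night 2[4], Orbit at night 1[6]=night 2[5], Ember at night 1[7]=night 2[6], River at night 1[8]=night 2[8], Ember at night 1[9]=night 2[10], Orbit at night 1[10]=night 2[11], Orbit at night 1[11]=night 2[12], Orbit at night 1[12]=night 2[13], Orbit at night 1[13]=night 2[14]. Since dp[14][14] = 10, nothing longer is possible.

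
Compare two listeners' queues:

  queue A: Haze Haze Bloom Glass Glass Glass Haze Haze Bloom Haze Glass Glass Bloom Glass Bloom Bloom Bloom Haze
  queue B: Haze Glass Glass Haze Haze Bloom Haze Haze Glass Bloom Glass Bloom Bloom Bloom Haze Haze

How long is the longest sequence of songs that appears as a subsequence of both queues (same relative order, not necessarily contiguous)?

Match Haze [2,1] → Glass [5,2] → Glass [6,3] → Haze [7,4] → Haze [8,5] → Bloom [9,6] → Haze [10,8] → Glass [12,9] → Bloom [13,10] → Glass [14,11] → Bloom [15,12] → Bloom [16,13] → Bloom [17,14] → Haze [18,16] — 14 songs in the same relative order in both. dp[18][16] = 14 confirms this is the maximum.

14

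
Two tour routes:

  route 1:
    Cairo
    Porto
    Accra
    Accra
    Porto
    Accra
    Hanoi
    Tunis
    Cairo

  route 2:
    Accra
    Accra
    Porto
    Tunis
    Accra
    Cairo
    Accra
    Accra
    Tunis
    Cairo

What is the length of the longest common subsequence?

6

One common subsequence of length 6: Porto [2,3], Accra [3,5], Accra [4,7], Accra [6,8], Tunis [8,9], Cairo [9,10], and the DP table's final entry dp[9][10] is also 6, so no common subsequence is longer.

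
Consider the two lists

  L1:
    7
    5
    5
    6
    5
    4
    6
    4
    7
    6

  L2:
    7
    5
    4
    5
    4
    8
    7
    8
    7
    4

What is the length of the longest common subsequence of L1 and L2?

One common subsequence of length 5: 7 at L1[1]=L2[1] → 5 at L1[2]=L2[2] → 5 at L1[5]=L2[4] → 4 at L1[6]=L2[5] → 4 at L1[8]=L2[10]. The LCS DP gives dp[10][10] = 5, so this is optimal.

5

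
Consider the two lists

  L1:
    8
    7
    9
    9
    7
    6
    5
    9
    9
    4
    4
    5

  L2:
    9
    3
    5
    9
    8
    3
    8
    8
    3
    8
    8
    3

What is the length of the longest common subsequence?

Pick 9 (L1 #3, L2 #1); then 5 (L1 #7, L2 #3); then 9 (L1 #8, L2 #4); all 3 values appear in both, in order, and the DP table's final entry dp[12][12] is also 3, so no common subsequence is longer.

3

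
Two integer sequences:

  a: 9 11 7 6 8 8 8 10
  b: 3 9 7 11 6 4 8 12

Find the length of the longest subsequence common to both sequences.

Pick 9 (a #1, b #2); then 11 (a #2, b #4); then 6 (a #4, b #5); then 8 (a #5, b #7); all 4 values appear in both, in order. The LCS DP gives dp[8][8] = 4, so this is optimal.

4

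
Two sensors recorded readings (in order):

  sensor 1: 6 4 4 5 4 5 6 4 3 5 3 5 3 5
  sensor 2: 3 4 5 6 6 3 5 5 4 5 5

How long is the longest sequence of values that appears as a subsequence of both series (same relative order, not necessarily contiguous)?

7

Pick 4 at sensor 1[3]=sensor 2[2], 5 at sensor 1[4]=sensor 2[3], 6 at sensor 1[7]=sensor 2[5], 3 at sensor 1[9]=sensor 2[6], 5 at sensor 1[10]=sensor 2[8], 5 at sensor 1[12]=sensor 2[10], 5 at sensor 1[14]=sensor 2[11]; all 7 values appear in both, in order. Since dp[14][11] = 7, nothing longer is possible.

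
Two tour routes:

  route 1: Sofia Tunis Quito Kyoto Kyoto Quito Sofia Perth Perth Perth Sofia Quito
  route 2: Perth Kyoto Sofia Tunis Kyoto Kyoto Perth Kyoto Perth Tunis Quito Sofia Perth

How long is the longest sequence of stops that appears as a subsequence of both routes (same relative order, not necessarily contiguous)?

Match Sofia at route 1[1]=route 2[3]; then Tunis at route 1[2]=route 2[4]; then Kyoto at route 1[4]=route 2[6]; then Kyoto at route 1[5]=route 2[8]; then Quito at route 1[6]=route 2[11]; then Sofia at route 1[7]=route 2[12]; then Perth at route 1[10]=route 2[13] — 7 stops in the same relative order in both. dp[12][13] = 7 confirms this is the maximum.

7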